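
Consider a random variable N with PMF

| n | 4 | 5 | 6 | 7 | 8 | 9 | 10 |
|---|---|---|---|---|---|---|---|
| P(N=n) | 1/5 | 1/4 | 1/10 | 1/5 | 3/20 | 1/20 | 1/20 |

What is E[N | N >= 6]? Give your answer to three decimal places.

P(N >= 6) = 1/10 + 1/5 + 3/20 + 1/20 + 1/20 = 11/20.
E[N | N >= 6] = [6·1/10 + 7·1/5 + 8·3/20 + 9·1/20 + 10·1/20] / (11/20)
 = 83/20 / (11/20)
 = 83/11

7.545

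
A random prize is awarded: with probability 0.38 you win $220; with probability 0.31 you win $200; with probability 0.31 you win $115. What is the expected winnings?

E[payout] = 220·0.38 + 200·0.31 + 115·0.31
 = 83.6 + 62 + 35.65
 = 181.25

181.25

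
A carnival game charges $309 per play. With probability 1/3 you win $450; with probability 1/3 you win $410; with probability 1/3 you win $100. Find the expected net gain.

11

E[payout] = 450·1/3 + 410·1/3 + 100·1/3
 = 150 + 410/3 + 100/3
 = 320
Net = 320 - 309 = 11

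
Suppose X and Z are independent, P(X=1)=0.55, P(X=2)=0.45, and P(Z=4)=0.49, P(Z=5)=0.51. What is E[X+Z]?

E[X+Z] = Σ_x Σ_z (x+z) · P(X=x)P(Z=z)
 = 5·0.2695 + 6·0.2805 + 6·0.2205 + 7·0.2295
 = 1.3475 + 1.683 + 1.323 + 1.6065
 = 5.96

5.96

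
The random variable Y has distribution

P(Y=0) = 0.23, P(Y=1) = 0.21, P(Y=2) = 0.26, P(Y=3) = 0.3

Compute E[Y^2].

E[Y^2] = Σ y^2·P(Y=y)
 = 0·0.23 + 1·0.21 + 4·0.26 + 9·0.3
 = 0 + 0.21 + 1.04 + 2.7
 = 3.95

3.95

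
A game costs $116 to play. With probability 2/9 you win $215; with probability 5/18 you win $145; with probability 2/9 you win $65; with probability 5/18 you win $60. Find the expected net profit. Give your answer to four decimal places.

3.1667

E[payout] = 215·2/9 + 145·5/18 + 65·2/9 + 60·5/18
 = 430/9 + 725/18 + 130/9 + 50/3
 = 715/6
Net = 715/6 - 116 = 19/6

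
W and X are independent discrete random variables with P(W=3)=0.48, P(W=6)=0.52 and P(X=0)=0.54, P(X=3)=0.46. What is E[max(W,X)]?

4.56

E[max(W,X)] = Σ_w Σ_x max(w,x) · P(W=w)P(X=x)
 = 3·0.2592 + 3·0.2208 + 6·0.2808 + 6·0.2392
 = 0.7776 + 0.6624 + 1.6848 + 1.4352
 = 4.56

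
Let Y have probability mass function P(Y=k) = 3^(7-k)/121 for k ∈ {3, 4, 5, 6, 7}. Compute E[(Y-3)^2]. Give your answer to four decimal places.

0.8760

E[(Y-3)^2] = Σ (y-3)^2·P(Y=y)
 = 0·81/121 + 1·27/121 + 4·9/121 + 9·3/121 + 16·1/121
 = 0 + 27/121 + 36/121 + 27/121 + 16/121
 = 106/121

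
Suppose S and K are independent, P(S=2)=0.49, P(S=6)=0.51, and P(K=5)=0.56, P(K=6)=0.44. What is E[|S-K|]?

E[|S-K|] = Σ_s Σ_k |s-k| · P(S=s)P(K=k)
 = 3·0.2744 + 4·0.2156 + 1·0.2856 + 0·0.2244
 = 0.8232 + 0.8624 + 0.2856 + 0
 = 1.9712

1.9712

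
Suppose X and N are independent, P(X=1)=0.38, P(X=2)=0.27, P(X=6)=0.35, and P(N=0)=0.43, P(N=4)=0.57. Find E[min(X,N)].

E[min(X,N)] = Σ_x Σ_n min(x,n) · P(X=x)P(N=n)
 = 0·0.1634 + 1·0.2166 + 0·0.1161 + 2·0.1539 + 0·0.1505 + 4·0.1995
 = 0 + 0.2166 + 0 + 0.3078 + 0 + 0.798
 = 1.3224

1.3224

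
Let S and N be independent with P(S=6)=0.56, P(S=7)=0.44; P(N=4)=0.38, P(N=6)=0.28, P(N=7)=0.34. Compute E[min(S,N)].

5.3896

E[min(S,N)] = Σ_s Σ_n min(s,n) · P(S=s)P(N=n)
 = 4·0.2128 + 6·0.1568 + 6·0.1904 + 4·0.1672 + 6·0.1232 + 7·0.1496
 = 0.8512 + 0.9408 + 1.1424 + 0.6688 + 0.7392 + 1.0472
 = 5.3896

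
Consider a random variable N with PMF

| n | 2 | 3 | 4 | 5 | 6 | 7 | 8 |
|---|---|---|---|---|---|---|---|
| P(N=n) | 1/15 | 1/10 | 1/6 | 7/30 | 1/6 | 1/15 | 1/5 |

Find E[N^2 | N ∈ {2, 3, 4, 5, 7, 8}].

P(N ∈ {2, 3, 4, 5, 7, 8}) = 1/15 + 1/10 + 1/6 + 7/30 + 1/15 + 1/5 = 5/6.
E[N^2 | N ∈ {2, 3, 4, 5, 7, 8}] = [4·1/15 + 9·1/10 + 16·1/6 + 25·7/30 + 49·1/15 + 64·1/5] / (5/6)
 = 386/15 / (5/6)
 = 772/25

30.88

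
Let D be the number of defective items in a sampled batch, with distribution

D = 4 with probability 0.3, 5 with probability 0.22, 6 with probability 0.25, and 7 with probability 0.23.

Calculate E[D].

5.41

E[D] = Σ d·P(D=d)
 = 4·0.3 + 5·0.22 + 6·0.25 + 7·0.23
 = 1.2 + 1.1 + 1.5 + 1.61
 = 5.41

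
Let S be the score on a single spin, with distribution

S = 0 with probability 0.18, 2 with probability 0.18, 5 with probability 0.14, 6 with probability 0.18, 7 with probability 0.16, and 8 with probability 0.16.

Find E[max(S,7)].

E[max(S,7)] = Σ max(s,7)·P(S=s)
 = 7·0.18 + 7·0.18 + 7·0.14 + 7·0.18 + 7·0.16 + 8·0.16
 = 1.26 + 1.26 + 0.98 + 1.26 + 1.12 + 1.28
 = 7.16

7.16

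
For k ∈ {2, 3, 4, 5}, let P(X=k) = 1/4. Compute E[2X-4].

3

E[2X-4] = Σ (2x-4)·P(X=x)
 = 0·1/4 + 2·1/4 + 4·1/4 + 6·1/4
 = 0 + 1/2 + 1 + 3/2
 = 3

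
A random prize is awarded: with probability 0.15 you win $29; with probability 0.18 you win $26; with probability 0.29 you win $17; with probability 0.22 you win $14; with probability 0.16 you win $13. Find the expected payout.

E[payout] = 29·0.15 + 26·0.18 + 17·0.29 + 14·0.22 + 13·0.16
 = 4.35 + 4.68 + 4.93 + 3.08 + 2.08
 = 19.12

19.12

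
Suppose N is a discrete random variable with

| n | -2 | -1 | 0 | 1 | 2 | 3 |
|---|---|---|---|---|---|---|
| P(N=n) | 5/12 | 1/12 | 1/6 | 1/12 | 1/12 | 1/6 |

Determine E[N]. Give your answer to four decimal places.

E[N] = Σ n·P(N=n)
 = (-2)·5/12 + (-1)·1/12 + 0·1/6 + 1·1/12 + 2·1/12 + 3·1/6
 = (-5/6) + (-1/12) + 0 + 1/12 + 1/6 + 1/2
 = -1/6

-0.1667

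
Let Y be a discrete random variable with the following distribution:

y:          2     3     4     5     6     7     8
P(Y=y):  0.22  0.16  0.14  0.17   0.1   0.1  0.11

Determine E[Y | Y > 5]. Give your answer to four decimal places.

P(Y > 5) = 0.1 + 0.1 + 0.11 = 0.31.
E[Y | Y > 5] = [6·0.1 + 7·0.1 + 8·0.11] / 0.31
 = 2.18 / 0.31
 = 218/31

7.0323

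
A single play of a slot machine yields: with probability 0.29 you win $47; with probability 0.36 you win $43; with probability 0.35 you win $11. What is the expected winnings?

32.96

E[payout] = 47·0.29 + 43·0.36 + 11·0.35
 = 13.63 + 15.48 + 3.85
 = 32.96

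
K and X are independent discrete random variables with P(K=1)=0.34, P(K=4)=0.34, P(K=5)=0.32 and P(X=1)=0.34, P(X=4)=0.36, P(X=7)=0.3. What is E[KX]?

E[KX] = Σ_k Σ_x kx · P(K=k)P(X=x)
 = 1·0.1156 + 4·0.1224 + 7·0.102 + 4·0.1156 + 16·0.1224 + 28·0.102 + 5·0.1088 + 20·0.1152 + 35·0.096
 = 0.1156 + 0.4896 + 0.714 + 0.4624 + 1.9584 + 2.856 + 0.544 + 2.304 + 3.36
 = 12.804

12.804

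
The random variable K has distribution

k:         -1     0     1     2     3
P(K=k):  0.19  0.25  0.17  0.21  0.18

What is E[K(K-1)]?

E[K(K-1)] = Σ k(k-1)·P(K=k)
 = 2·0.19 + 0·0.25 + 0·0.17 + 2·0.21 + 6·0.18
 = 0.38 + 0 + 0 + 0.42 + 1.08
 = 1.88

1.88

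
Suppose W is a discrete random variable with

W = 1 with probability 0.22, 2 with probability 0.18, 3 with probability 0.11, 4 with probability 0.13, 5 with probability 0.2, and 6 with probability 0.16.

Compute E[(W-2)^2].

5.21

E[(W-2)^2] = Σ (w-2)^2·P(W=w)
 = 1·0.22 + 0·0.18 + 1·0.11 + 4·0.13 + 9·0.2 + 16·0.16
 = 0.22 + 0 + 0.11 + 0.52 + 1.8 + 2.56
 = 5.21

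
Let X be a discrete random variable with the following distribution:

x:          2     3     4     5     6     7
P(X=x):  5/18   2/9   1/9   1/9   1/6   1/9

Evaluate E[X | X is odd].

P(X is odd) = 2/9 + 1/9 + 1/9 = 4/9.
E[X | X is odd] = [3·2/9 + 5·1/9 + 7·1/9] / (4/9)
 = 2 / (4/9)
 = 9/2

4.5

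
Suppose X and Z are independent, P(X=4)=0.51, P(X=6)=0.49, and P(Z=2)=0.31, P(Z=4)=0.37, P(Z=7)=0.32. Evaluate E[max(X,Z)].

E[max(X,Z)] = Σ_x Σ_z max(x,z) · P(X=x)P(Z=z)
 = 4·0.1581 + 4·0.1887 + 7·0.1632 + 6·0.1519 + 6·0.1813 + 7·0.1568
 = 0.6324 + 0.7548 + 1.1424 + 0.9114 + 1.0878 + 1.0976
 = 5.6264

5.6264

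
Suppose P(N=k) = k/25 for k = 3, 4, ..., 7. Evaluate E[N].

E[N] = Σ n·P(N=n)
 = 3·3/25 + 4·4/25 + 5·1/5 + 6·6/25 + 7·7/25
 = 9/25 + 16/25 + 1 + 36/25 + 49/25
 = 27/5

5.4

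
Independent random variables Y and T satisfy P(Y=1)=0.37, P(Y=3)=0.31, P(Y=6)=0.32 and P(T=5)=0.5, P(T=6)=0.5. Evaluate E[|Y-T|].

E[|Y-T|] = Σ_y Σ_t |y-t| · P(Y=y)P(T=t)
 = 4·0.185 + 5·0.185 + 2·0.155 + 3·0.155 + 1·0.16 + 0·0.16
 = 0.74 + 0.925 + 0.31 + 0.465 + 0.16 + 0
 = 2.6

2.6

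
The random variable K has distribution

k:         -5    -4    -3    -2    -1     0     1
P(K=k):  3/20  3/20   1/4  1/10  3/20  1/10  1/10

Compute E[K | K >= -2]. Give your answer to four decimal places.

-0.5556

P(K >= -2) = 1/10 + 3/20 + 1/10 + 1/10 = 9/20.
E[K | K >= -2] = [(-2)·1/10 + (-1)·3/20 + 0·1/10 + 1·1/10] / (9/20)
 = -1/4 / (9/20)
 = -5/9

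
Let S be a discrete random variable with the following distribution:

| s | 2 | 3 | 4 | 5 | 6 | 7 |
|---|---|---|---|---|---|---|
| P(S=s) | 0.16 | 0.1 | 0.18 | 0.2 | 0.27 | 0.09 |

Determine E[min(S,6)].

E[min(S,6)] = Σ min(s,6)·P(S=s)
 = 2·0.16 + 3·0.1 + 4·0.18 + 5·0.2 + 6·0.27 + 6·0.09
 = 0.32 + 0.3 + 0.72 + 1 + 1.62 + 0.54
 = 4.5

4.5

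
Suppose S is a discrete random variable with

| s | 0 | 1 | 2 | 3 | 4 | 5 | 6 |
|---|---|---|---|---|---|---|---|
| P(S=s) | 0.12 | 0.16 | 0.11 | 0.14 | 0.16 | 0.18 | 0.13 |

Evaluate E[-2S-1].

E[-2S-1] = Σ (-2s-1)·P(S=s)
 = (-1)·0.12 + (-3)·0.16 + (-5)·0.11 + (-7)·0.14 + (-9)·0.16 + (-11)·0.18 + (-13)·0.13
 = (-0.12) + (-0.48) + (-0.55) + (-0.98) + (-1.44) + (-1.98) + (-1.69)
 = -7.24

-7.24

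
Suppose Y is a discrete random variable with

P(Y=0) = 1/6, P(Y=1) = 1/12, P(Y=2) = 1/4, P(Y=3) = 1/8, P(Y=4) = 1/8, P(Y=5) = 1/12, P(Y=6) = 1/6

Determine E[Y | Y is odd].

3

P(Y is odd) = 1/12 + 1/8 + 1/12 = 7/24.
E[Y | Y is odd] = [1·1/12 + 3·1/8 + 5·1/12] / (7/24)
 = 7/8 / (7/24)
 = 3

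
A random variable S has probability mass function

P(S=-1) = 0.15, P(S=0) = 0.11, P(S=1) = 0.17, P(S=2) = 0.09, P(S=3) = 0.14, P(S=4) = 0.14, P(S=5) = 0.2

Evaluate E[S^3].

E[S^3] = Σ s^3·P(S=s)
 = (-1)·0.15 + 0·0.11 + 1·0.17 + 8·0.09 + 27·0.14 + 64·0.14 + 125·0.2
 = (-0.15) + 0 + 0.17 + 0.72 + 3.78 + 8.96 + 25
 = 38.48

38.48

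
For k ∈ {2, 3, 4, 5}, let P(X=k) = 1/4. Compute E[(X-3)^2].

E[(X-3)^2] = Σ (x-3)^2·P(X=x)
 = 1·1/4 + 0·1/4 + 1·1/4 + 4·1/4
 = 1/4 + 0 + 1/4 + 1
 = 3/2

1.5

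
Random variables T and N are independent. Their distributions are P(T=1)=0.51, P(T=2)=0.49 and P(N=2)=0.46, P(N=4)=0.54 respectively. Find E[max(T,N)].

3.08

E[max(T,N)] = Σ_t Σ_n max(t,n) · P(T=t)P(N=n)
 = 2·0.2346 + 4·0.2754 + 2·0.2254 + 4·0.2646
 = 0.4692 + 1.1016 + 0.4508 + 1.0584
 = 3.08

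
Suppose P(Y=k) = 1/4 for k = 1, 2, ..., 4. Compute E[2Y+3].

E[2Y+3] = Σ (2y+3)·P(Y=y)
 = 5·1/4 + 7·1/4 + 9·1/4 + 11·1/4
 = 5/4 + 7/4 + 9/4 + 11/4
 = 8

8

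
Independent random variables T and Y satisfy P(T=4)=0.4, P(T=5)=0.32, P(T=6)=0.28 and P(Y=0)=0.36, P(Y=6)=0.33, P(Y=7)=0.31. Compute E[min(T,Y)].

E[min(T,Y)] = Σ_t Σ_y min(t,y) · P(T=t)P(Y=y)
 = 0·0.144 + 4·0.132 + 4·0.124 + 0·0.1152 + 5·0.1056 + 5·0.0992 + 0·0.1008 + 6·0.0924 + 6·0.0868
 = 0 + 0.528 + 0.496 + 0 + 0.528 + 0.496 + 0 + 0.5544 + 0.5208
 = 3.1232

3.1232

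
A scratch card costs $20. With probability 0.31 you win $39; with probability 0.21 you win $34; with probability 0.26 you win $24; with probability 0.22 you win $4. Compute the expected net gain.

E[payout] = 39·0.31 + 34·0.21 + 24·0.26 + 4·0.22
 = 12.09 + 7.14 + 6.24 + 0.88
 = 26.35
Net = 26.35 - 20 = 6.35

6.35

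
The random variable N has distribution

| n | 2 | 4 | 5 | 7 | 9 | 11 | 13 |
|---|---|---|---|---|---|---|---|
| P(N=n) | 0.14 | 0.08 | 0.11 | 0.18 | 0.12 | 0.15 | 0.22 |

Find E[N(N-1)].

E[N(N-1)] = Σ n(n-1)·P(N=n)
 = 2·0.14 + 12·0.08 + 20·0.11 + 42·0.18 + 72·0.12 + 110·0.15 + 156·0.22
 = 0.28 + 0.96 + 2.2 + 7.56 + 8.64 + 16.5 + 34.32
 = 70.46

70.46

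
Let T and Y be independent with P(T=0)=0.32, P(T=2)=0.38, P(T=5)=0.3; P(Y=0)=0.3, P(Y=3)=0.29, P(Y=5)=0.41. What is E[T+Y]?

5.18

E[T+Y] = Σ_t Σ_y (t+y) · P(T=t)P(Y=y)
 = 0·0.096 + 3·0.0928 + 5·0.1312 + 2·0.114 + 5·0.1102 + 7·0.1558 + 5·0.09 + 8·0.087 + 10·0.123
 = 0 + 0.2784 + 0.656 + 0.228 + 0.551 + 1.0906 + 0.45 + 0.696 + 1.23
 = 5.18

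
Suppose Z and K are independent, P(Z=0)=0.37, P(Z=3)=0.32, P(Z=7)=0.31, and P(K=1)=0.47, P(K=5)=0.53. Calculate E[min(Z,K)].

E[min(Z,K)] = Σ_z Σ_k min(z,k) · P(Z=z)P(K=k)
 = 0·0.1739 + 0·0.1961 + 1·0.1504 + 3·0.1696 + 1·0.1457 + 5·0.1643
 = 0 + 0 + 0.1504 + 0.5088 + 0.1457 + 0.8215
 = 1.6264

1.6264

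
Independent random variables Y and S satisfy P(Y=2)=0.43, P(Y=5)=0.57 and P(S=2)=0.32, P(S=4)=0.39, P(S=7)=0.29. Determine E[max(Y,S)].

4.9995

E[max(Y,S)] = Σ_y Σ_s max(y,s) · P(Y=y)P(S=s)
 = 2·0.1376 + 4·0.1677 + 7·0.1247 + 5·0.1824 + 5·0.2223 + 7·0.1653
 = 0.2752 + 0.6708 + 0.8729 + 0.912 + 1.1115 + 1.1571
 = 4.9995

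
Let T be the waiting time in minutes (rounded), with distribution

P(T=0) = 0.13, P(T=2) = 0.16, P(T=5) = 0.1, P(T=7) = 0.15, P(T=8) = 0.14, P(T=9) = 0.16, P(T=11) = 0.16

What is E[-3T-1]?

E[-3T-1] = Σ (-3t-1)·P(T=t)
 = (-1)·0.13 + (-7)·0.16 + (-16)·0.1 + (-22)·0.15 + (-25)·0.14 + (-28)·0.16 + (-34)·0.16
 = (-0.13) + (-1.12) + (-1.6) + (-3.3) + (-3.5) + (-4.48) + (-5.44)
 = -19.57

-19.57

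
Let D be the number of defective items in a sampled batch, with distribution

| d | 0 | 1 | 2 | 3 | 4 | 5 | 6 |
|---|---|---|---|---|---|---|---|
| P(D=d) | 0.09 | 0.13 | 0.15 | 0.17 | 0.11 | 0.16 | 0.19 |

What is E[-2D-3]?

E[-2D-3] = Σ (-2d-3)·P(D=d)
 = (-3)·0.09 + (-5)·0.13 + (-7)·0.15 + (-9)·0.17 + (-11)·0.11 + (-13)·0.16 + (-15)·0.19
 = (-0.27) + (-0.65) + (-1.05) + (-1.53) + (-1.21) + (-2.08) + (-2.85)
 = -9.64

-9.64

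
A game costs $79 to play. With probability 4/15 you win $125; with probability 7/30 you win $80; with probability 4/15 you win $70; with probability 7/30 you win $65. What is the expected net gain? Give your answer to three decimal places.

E[payout] = 125·4/15 + 80·7/30 + 70·4/15 + 65·7/30
 = 100/3 + 56/3 + 56/3 + 91/6
 = 515/6
Net = 515/6 - 79 = 41/6

6.833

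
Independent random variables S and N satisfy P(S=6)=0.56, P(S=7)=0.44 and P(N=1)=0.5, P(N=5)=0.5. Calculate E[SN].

19.32

E[SN] = Σ_s Σ_n sn · P(S=s)P(N=n)
 = 6·0.28 + 30·0.28 + 7·0.22 + 35·0.22
 = 1.68 + 8.4 + 1.54 + 7.7
 = 19.32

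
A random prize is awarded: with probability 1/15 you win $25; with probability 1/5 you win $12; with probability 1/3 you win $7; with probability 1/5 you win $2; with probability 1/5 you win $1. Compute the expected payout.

E[payout] = 25·1/15 + 12·1/5 + 7·1/3 + 2·1/5 + 1·1/5
 = 5/3 + 12/5 + 7/3 + 2/5 + 1/5
 = 7

7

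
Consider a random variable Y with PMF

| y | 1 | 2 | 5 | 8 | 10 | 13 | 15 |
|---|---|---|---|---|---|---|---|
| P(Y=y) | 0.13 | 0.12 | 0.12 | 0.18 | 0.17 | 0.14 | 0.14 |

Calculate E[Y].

E[Y] = Σ y·P(Y=y)
 = 1·0.13 + 2·0.12 + 5·0.12 + 8·0.18 + 10·0.17 + 13·0.14 + 15·0.14
 = 0.13 + 0.24 + 0.6 + 1.44 + 1.7 + 1.82 + 2.1
 = 8.03

8.03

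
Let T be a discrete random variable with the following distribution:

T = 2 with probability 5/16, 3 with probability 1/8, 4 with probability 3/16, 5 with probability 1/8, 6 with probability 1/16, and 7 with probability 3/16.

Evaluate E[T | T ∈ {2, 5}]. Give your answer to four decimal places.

2.8571

P(T ∈ {2, 5}) = 5/16 + 1/8 = 7/16.
E[T | T ∈ {2, 5}] = [2·5/16 + 5·1/8] / (7/16)
 = 5/4 / (7/16)
 = 20/7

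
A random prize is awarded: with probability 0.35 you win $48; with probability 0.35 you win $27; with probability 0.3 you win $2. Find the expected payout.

E[payout] = 48·0.35 + 27·0.35 + 2·0.3
 = 16.8 + 9.45 + 0.6
 = 26.85

26.85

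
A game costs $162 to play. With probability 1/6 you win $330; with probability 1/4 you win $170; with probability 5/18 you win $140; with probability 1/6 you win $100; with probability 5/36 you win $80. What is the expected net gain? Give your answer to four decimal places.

E[payout] = 330·1/6 + 170·1/4 + 140·5/18 + 100·1/6 + 80·5/36
 = 55 + 85/2 + 350/9 + 50/3 + 100/9
 = 985/6
Net = 985/6 - 162 = 13/6

2.1667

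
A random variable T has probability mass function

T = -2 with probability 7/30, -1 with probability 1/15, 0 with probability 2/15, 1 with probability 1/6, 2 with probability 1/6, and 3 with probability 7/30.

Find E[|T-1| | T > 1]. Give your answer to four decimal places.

P(T > 1) = 1/6 + 7/30 = 2/5.
E[|T-1| | T > 1] = [1·1/6 + 2·7/30] / (2/5)
 = 19/30 / (2/5)
 = 19/12

1.5833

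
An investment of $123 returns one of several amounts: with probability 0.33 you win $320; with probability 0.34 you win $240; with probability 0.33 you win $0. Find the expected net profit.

E[payout] = 320·0.33 + 240·0.34 + 0·0.33
 = 105.6 + 81.6 + 0
 = 187.2
Net = 187.2 - 123 = 64.2

64.2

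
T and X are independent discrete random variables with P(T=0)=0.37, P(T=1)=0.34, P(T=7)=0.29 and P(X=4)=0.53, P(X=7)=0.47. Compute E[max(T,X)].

E[max(T,X)] = Σ_t Σ_x max(t,x) · P(T=t)P(X=x)
 = 4·0.1961 + 7·0.1739 + 4·0.1802 + 7·0.1598 + 7·0.1537 + 7·0.1363
 = 0.7844 + 1.2173 + 0.7208 + 1.1186 + 1.0759 + 0.9541
 = 5.8711

5.8711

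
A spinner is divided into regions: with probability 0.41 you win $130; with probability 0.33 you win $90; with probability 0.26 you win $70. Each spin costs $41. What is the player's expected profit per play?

E[payout] = 130·0.41 + 90·0.33 + 70·0.26
 = 53.3 + 29.7 + 18.2
 = 101.2
Net = 101.2 - 41 = 60.2

60.2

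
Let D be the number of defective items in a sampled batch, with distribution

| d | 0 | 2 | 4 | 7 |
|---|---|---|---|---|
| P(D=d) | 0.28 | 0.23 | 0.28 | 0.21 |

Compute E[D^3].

E[D^3] = Σ d^3·P(D=d)
 = 0·0.28 + 8·0.23 + 64·0.28 + 343·0.21
 = 0 + 1.84 + 17.92 + 72.03
 = 91.79

91.79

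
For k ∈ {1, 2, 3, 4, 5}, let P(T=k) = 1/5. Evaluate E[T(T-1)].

E[T(T-1)] = Σ t(t-1)·P(T=t)
 = 0·1/5 + 2·1/5 + 6·1/5 + 12·1/5 + 20·1/5
 = 0 + 2/5 + 6/5 + 12/5 + 4
 = 8

8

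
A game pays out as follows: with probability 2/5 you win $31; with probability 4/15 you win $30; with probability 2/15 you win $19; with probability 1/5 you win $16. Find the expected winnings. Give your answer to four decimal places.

E[payout] = 31·2/5 + 30·4/15 + 19·2/15 + 16·1/5
 = 62/5 + 8 + 38/15 + 16/5
 = 392/15

26.1333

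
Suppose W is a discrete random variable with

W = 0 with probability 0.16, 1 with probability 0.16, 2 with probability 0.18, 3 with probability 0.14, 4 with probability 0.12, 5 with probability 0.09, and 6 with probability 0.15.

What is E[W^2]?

E[W^2] = Σ w^2·P(W=w)
 = 0·0.16 + 1·0.16 + 4·0.18 + 9·0.14 + 16·0.12 + 25·0.09 + 36·0.15
 = 0 + 0.16 + 0.72 + 1.26 + 1.92 + 2.25 + 5.4
 = 11.71

11.71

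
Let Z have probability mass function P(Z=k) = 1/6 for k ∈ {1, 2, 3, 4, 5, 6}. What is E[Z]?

3.5

E[Z] = Σ z·P(Z=z)
 = 1·1/6 + 2·1/6 + 3·1/6 + 4·1/6 + 5·1/6 + 6·1/6
 = 1/6 + 1/3 + 1/2 + 2/3 + 5/6 + 1
 = 7/2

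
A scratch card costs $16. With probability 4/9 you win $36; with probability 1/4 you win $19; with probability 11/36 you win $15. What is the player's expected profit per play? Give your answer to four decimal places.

9.3333

E[payout] = 36·4/9 + 19·1/4 + 15·11/36
 = 16 + 19/4 + 55/12
 = 76/3
Net = 76/3 - 16 = 28/3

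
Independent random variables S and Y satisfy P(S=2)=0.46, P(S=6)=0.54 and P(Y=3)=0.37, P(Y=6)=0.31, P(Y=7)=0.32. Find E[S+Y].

E[S+Y] = Σ_s Σ_y (s+y) · P(S=s)P(Y=y)
 = 5·0.1702 + 8·0.1426 + 9·0.1472 + 9·0.1998 + 12·0.1674 + 13·0.1728
 = 0.851 + 1.1408 + 1.3248 + 1.7982 + 2.0088 + 2.2464
 = 9.37

9.37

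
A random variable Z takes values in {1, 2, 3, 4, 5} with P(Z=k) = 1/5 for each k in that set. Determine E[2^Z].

E[2^Z] = Σ 2^z·P(Z=z)
 = 2·1/5 + 4·1/5 + 8·1/5 + 16·1/5 + 32·1/5
 = 2/5 + 4/5 + 8/5 + 16/5 + 32/5
 = 62/5

12.4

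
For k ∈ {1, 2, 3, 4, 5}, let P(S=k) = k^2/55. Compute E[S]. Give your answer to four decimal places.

4.0909

E[S] = Σ s·P(S=s)
 = 1·1/55 + 2·4/55 + 3·9/55 + 4·16/55 + 5·5/11
 = 1/55 + 8/55 + 27/55 + 64/55 + 25/11
 = 45/11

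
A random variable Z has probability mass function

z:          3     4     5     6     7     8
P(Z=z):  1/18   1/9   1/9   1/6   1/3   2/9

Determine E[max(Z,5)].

E[max(Z,5)] = Σ max(z,5)·P(Z=z)
 = 5·1/18 + 5·1/9 + 5·1/9 + 6·1/6 + 7·1/3 + 8·2/9
 = 5/18 + 5/9 + 5/9 + 1 + 7/3 + 16/9
 = 13/2

6.5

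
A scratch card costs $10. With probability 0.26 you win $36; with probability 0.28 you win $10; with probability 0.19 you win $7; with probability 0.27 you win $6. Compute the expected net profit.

5.11

E[payout] = 36·0.26 + 10·0.28 + 7·0.19 + 6·0.27
 = 9.36 + 2.8 + 1.33 + 1.62
 = 15.11
Net = 15.11 - 10 = 5.11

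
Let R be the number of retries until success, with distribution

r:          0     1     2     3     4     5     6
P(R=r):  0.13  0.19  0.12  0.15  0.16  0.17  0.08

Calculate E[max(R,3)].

E[max(R,3)] = Σ max(r,3)·P(R=r)
 = 3·0.13 + 3·0.19 + 3·0.12 + 3·0.15 + 4·0.16 + 5·0.17 + 6·0.08
 = 0.39 + 0.57 + 0.36 + 0.45 + 0.64 + 0.85 + 0.48
 = 3.74

3.74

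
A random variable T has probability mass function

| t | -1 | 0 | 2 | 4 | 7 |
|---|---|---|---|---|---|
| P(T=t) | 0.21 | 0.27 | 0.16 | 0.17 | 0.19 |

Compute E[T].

2.12

E[T] = Σ t·P(T=t)
 = (-1)·0.21 + 0·0.27 + 2·0.16 + 4·0.17 + 7·0.19
 = (-0.21) + 0 + 0.32 + 0.68 + 1.33
 = 2.12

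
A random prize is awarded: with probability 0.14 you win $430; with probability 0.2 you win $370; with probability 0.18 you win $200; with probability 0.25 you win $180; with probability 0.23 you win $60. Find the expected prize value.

229

E[payout] = 430·0.14 + 370·0.2 + 200·0.18 + 180·0.25 + 60·0.23
 = 60.2 + 74 + 36 + 45 + 13.8
 = 229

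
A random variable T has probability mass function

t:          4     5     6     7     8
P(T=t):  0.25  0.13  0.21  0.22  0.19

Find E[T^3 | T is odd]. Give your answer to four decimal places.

P(T is odd) = 0.13 + 0.22 = 0.35.
E[T^3 | T is odd] = [125·0.13 + 343·0.22] / 0.35
 = 91.71 / 0.35
 = 9171/35

262.0286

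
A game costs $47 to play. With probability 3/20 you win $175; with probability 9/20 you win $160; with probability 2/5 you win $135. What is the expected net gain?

105.25

E[payout] = 175·3/20 + 160·9/20 + 135·2/5
 = 105/4 + 72 + 54
 = 609/4
Net = 609/4 - 47 = 421/4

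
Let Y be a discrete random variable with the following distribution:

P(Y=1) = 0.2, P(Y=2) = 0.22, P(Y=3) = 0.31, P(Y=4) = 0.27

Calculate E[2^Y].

E[2^Y] = Σ 2^y·P(Y=y)
 = 2·0.2 + 4·0.22 + 8·0.31 + 16·0.27
 = 0.4 + 0.88 + 2.48 + 4.32
 = 8.08

8.08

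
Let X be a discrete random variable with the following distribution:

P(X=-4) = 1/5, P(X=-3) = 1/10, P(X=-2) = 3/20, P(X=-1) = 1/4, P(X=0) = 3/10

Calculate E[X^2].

E[X^2] = Σ x^2·P(X=x)
 = 16·1/5 + 9·1/10 + 4·3/20 + 1·1/4 + 0·3/10
 = 16/5 + 9/10 + 3/5 + 1/4 + 0
 = 99/20

4.95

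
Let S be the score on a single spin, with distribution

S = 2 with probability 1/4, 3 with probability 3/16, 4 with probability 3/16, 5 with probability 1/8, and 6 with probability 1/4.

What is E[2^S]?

E[2^S] = Σ 2^s·P(S=s)
 = 4·1/4 + 8·3/16 + 16·3/16 + 32·1/8 + 64·1/4
 = 1 + 3/2 + 3 + 4 + 16
 = 51/2

25.5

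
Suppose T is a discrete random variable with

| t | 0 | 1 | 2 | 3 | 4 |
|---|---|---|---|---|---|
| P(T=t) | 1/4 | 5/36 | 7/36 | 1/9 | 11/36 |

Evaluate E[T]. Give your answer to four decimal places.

2.0833

E[T] = Σ t·P(T=t)
 = 0·1/4 + 1·5/36 + 2·7/36 + 3·1/9 + 4·11/36
 = 0 + 5/36 + 7/18 + 1/3 + 11/9
 = 25/12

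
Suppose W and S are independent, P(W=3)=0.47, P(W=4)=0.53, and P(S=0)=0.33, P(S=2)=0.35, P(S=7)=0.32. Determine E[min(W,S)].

1.8296

E[min(W,S)] = Σ_w Σ_s min(w,s) · P(W=w)P(S=s)
 = 0·0.1551 + 2·0.1645 + 3·0.1504 + 0·0.1749 + 2·0.1855 + 4·0.1696
 = 0 + 0.329 + 0.4512 + 0 + 0.371 + 0.6784
 = 1.8296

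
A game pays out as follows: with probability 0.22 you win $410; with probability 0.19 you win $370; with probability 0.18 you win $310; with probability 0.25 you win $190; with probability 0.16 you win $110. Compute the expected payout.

E[payout] = 410·0.22 + 370·0.19 + 310·0.18 + 190·0.25 + 110·0.16
 = 90.2 + 70.3 + 55.8 + 47.5 + 17.6
 = 281.4

281.4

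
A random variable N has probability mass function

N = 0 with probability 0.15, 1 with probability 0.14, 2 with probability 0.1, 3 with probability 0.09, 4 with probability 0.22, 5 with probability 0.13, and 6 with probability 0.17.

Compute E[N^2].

14.24

E[N^2] = Σ n^2·P(N=n)
 = 0·0.15 + 1·0.14 + 4·0.1 + 9·0.09 + 16·0.22 + 25·0.13 + 36·0.17
 = 0 + 0.14 + 0.4 + 0.81 + 3.52 + 3.25 + 6.12
 = 14.24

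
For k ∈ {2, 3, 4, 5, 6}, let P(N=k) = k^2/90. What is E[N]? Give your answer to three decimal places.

E[N] = Σ n·P(N=n)
 = 2·2/45 + 3·1/10 + 4·8/45 + 5·5/18 + 6·2/5
 = 4/45 + 3/10 + 32/45 + 25/18 + 12/5
 = 44/9

4.889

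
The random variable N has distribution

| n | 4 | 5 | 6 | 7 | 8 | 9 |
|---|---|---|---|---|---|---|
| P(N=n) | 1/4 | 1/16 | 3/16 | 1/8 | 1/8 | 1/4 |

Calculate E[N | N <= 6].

4.875

P(N <= 6) = 1/4 + 1/16 + 3/16 = 1/2.
E[N | N <= 6] = [4·1/4 + 5·1/16 + 6·3/16] / (1/2)
 = 39/16 / (1/2)
 = 39/8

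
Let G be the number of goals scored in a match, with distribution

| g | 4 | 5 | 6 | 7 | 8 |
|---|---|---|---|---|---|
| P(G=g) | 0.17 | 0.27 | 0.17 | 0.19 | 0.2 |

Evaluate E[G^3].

E[G^3] = Σ g^3·P(G=g)
 = 64·0.17 + 125·0.27 + 216·0.17 + 343·0.19 + 512·0.2
 = 10.88 + 33.75 + 36.72 + 65.17 + 102.4
 = 248.92

248.92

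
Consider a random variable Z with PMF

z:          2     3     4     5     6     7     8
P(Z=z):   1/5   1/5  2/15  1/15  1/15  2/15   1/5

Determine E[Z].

E[Z] = Σ z·P(Z=z)
 = 2·1/5 + 3·1/5 + 4·2/15 + 5·1/15 + 6·1/15 + 7·2/15 + 8·1/5
 = 2/5 + 3/5 + 8/15 + 1/3 + 2/5 + 14/15 + 8/5
 = 24/5

4.8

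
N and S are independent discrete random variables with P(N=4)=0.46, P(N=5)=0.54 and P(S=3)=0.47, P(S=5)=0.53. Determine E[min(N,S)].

E[min(N,S)] = Σ_n Σ_s min(n,s) · P(N=n)P(S=s)
 = 3·0.2162 + 4·0.2438 + 3·0.2538 + 5·0.2862
 = 0.6486 + 0.9752 + 0.7614 + 1.431
 = 3.8162

3.8162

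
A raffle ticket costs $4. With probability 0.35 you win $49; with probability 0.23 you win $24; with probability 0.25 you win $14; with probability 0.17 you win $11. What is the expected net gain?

E[payout] = 49·0.35 + 24·0.23 + 14·0.25 + 11·0.17
 = 17.15 + 5.52 + 3.5 + 1.87
 = 28.04
Net = 28.04 - 4 = 24.04

24.04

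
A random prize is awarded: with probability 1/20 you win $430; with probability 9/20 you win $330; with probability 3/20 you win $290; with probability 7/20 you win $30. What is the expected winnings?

224

E[payout] = 430·1/20 + 330·9/20 + 290·3/20 + 30·7/20
 = 43/2 + 297/2 + 87/2 + 21/2
 = 224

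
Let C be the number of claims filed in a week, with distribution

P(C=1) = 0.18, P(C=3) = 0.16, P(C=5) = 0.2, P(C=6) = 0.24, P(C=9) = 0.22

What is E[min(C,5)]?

E[min(C,5)] = Σ min(c,5)·P(C=c)
 = 1·0.18 + 3·0.16 + 5·0.2 + 5·0.24 + 5·0.22
 = 0.18 + 0.48 + 1 + 1.2 + 1.1
 = 3.96

3.96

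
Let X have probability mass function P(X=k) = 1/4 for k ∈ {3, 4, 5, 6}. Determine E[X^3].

E[X^3] = Σ x^3·P(X=x)
 = 27·1/4 + 64·1/4 + 125·1/4 + 216·1/4
 = 27/4 + 16 + 125/4 + 54
 = 108

108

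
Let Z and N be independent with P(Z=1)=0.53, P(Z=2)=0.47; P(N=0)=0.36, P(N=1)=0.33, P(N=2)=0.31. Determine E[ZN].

E[ZN] = Σ_z Σ_n zn · P(Z=z)P(N=n)
 = 0·0.1908 + 1·0.1749 + 2·0.1643 + 0·0.1692 + 2·0.1551 + 4·0.1457
 = 0 + 0.1749 + 0.3286 + 0 + 0.3102 + 0.5828
 = 1.3965

1.3965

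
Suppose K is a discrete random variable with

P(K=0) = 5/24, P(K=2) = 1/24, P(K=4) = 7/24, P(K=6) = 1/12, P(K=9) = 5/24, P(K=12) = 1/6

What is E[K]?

E[K] = Σ k·P(K=k)
 = 0·5/24 + 2·1/24 + 4·7/24 + 6·1/12 + 9·5/24 + 12·1/6
 = 0 + 1/12 + 7/6 + 1/2 + 15/8 + 2
 = 45/8

5.625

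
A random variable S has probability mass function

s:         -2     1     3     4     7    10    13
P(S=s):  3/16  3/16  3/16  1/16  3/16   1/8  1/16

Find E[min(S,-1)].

-1.1875

E[min(S,-1)] = Σ min(s,-1)·P(S=s)
 = (-2)·3/16 + (-1)·3/16 + (-1)·3/16 + (-1)·1/16 + (-1)·3/16 + (-1)·1/8 + (-1)·1/16
 = (-3/8) + (-3/16) + (-3/16) + (-1/16) + (-3/16) + (-1/8) + (-1/16)
 = -19/16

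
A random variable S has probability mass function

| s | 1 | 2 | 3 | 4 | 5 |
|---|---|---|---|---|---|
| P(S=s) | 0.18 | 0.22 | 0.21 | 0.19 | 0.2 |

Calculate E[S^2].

10.99

E[S^2] = Σ s^2·P(S=s)
 = 1·0.18 + 4·0.22 + 9·0.21 + 16·0.19 + 25·0.2
 = 0.18 + 0.88 + 1.89 + 3.04 + 5
 = 10.99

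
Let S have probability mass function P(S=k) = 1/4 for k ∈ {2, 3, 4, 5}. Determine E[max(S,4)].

E[max(S,4)] = Σ max(s,4)·P(S=s)
 = 4·1/4 + 4·1/4 + 4·1/4 + 5·1/4
 = 1 + 1 + 1 + 5/4
 = 17/4

4.25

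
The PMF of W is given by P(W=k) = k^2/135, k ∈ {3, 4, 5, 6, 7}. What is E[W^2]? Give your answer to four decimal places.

34.5111

E[W^2] = Σ w^2·P(W=w)
 = 9·1/15 + 16·16/135 + 25·5/27 + 36·4/15 + 49·49/135
 = 3/5 + 256/135 + 125/27 + 48/5 + 2401/135
 = 1553/45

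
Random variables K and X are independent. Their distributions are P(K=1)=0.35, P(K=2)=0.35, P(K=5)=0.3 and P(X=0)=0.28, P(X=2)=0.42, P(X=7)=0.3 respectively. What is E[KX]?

E[KX] = Σ_k Σ_x kx · P(K=k)P(X=x)
 = 0·0.098 + 2·0.147 + 7·0.105 + 0·0.098 + 4·0.147 + 14·0.105 + 0·0.084 + 10·0.126 + 35·0.09
 = 0 + 0.294 + 0.735 + 0 + 0.588 + 1.47 + 0 + 1.26 + 3.15
 = 7.497

7.497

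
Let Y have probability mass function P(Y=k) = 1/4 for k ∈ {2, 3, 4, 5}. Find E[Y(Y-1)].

10

E[Y(Y-1)] = Σ y(y-1)·P(Y=y)
 = 2·1/4 + 6·1/4 + 12·1/4 + 20·1/4
 = 1/2 + 3/2 + 3 + 5
 = 10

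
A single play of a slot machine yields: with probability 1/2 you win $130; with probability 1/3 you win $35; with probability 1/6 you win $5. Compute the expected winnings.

77.5

E[payout] = 130·1/2 + 35·1/3 + 5·1/6
 = 65 + 35/3 + 5/6
 = 155/2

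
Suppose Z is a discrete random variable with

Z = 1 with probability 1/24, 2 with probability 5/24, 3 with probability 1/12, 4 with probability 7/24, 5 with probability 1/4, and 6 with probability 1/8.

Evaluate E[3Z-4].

7.625

E[3Z-4] = Σ (3z-4)·P(Z=z)
 = (-1)·1/24 + 2·5/24 + 5·1/12 + 8·7/24 + 11·1/4 + 14·1/8
 = (-1/24) + 5/12 + 5/12 + 7/3 + 11/4 + 7/4
 = 61/8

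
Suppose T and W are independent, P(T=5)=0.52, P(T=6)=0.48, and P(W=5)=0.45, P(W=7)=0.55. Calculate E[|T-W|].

E[|T-W|] = Σ_t Σ_w |t-w| · P(T=t)P(W=w)
 = 0·0.234 + 2·0.286 + 1·0.216 + 1·0.264
 = 0 + 0.572 + 0.216 + 0.264
 = 1.052

1.052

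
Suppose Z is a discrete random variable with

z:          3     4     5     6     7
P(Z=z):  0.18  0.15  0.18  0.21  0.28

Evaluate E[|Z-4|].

E[|Z-4|] = Σ |z-4|·P(Z=z)
 = 1·0.18 + 0·0.15 + 1·0.18 + 2·0.21 + 3·0.28
 = 0.18 + 0 + 0.18 + 0.42 + 0.84
 = 1.62

1.62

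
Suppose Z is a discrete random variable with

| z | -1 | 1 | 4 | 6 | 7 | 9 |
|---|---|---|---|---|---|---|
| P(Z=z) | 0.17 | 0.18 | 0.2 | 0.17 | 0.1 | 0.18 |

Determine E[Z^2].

E[Z^2] = Σ z^2·P(Z=z)
 = 1·0.17 + 1·0.18 + 16·0.2 + 36·0.17 + 49·0.1 + 81·0.18
 = 0.17 + 0.18 + 3.2 + 6.12 + 4.9 + 14.58
 = 29.15

29.15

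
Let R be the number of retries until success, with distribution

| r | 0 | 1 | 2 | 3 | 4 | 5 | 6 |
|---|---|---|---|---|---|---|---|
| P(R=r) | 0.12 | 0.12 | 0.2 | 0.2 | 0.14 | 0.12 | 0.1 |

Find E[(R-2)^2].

4.04

E[(R-2)^2] = Σ (r-2)^2·P(R=r)
 = 4·0.12 + 1·0.12 + 0·0.2 + 1·0.2 + 4·0.14 + 9·0.12 + 16·0.1
 = 0.48 + 0.12 + 0 + 0.2 + 0.56 + 1.08 + 1.6
 = 4.04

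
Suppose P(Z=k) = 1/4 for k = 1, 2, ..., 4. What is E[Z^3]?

E[Z^3] = Σ z^3·P(Z=z)
 = 1·1/4 + 8·1/4 + 27·1/4 + 64·1/4
 = 1/4 + 2 + 27/4 + 16
 = 25

25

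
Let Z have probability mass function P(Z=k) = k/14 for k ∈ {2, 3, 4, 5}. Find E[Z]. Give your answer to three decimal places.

3.857

E[Z] = Σ z·P(Z=z)
 = 2·1/7 + 3·3/14 + 4·2/7 + 5·5/14
 = 2/7 + 9/14 + 8/7 + 25/14
 = 27/7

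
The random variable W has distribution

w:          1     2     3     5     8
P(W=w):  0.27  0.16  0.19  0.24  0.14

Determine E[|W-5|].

E[|W-5|] = Σ |w-5|·P(W=w)
 = 4·0.27 + 3·0.16 + 2·0.19 + 0·0.24 + 3·0.14
 = 1.08 + 0.48 + 0.38 + 0 + 0.42
 = 2.36

2.36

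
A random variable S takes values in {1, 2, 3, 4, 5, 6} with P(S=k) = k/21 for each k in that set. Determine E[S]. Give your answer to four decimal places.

4.3333

E[S] = Σ s·P(S=s)
 = 1·1/21 + 2·2/21 + 3·1/7 + 4·4/21 + 5·5/21 + 6·2/7
 = 1/21 + 4/21 + 3/7 + 16/21 + 25/21 + 12/7
 = 13/3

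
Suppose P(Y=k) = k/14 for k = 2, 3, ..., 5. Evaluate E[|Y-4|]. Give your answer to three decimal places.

E[|Y-4|] = Σ |y-4|·P(Y=y)
 = 2·1/7 + 1·3/14 + 0·2/7 + 1·5/14
 = 2/7 + 3/14 + 0 + 5/14
 = 6/7

0.857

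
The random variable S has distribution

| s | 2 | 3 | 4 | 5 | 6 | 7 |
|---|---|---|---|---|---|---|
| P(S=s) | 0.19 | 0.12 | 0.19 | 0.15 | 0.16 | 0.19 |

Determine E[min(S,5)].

4

E[min(S,5)] = Σ min(s,5)·P(S=s)
 = 2·0.19 + 3·0.12 + 4·0.19 + 5·0.15 + 5·0.16 + 5·0.19
 = 0.38 + 0.36 + 0.76 + 0.75 + 0.8 + 0.95
 = 4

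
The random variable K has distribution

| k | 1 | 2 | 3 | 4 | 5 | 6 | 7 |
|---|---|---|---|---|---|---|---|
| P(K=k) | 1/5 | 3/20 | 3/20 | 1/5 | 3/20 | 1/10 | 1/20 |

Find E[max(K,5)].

5.2

E[max(K,5)] = Σ max(k,5)·P(K=k)
 = 5·1/5 + 5·3/20 + 5·3/20 + 5·1/5 + 5·3/20 + 6·1/10 + 7·1/20
 = 1 + 3/4 + 3/4 + 1 + 3/4 + 3/5 + 7/20
 = 26/5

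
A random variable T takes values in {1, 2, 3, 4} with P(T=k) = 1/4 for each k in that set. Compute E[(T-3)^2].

1.5

E[(T-3)^2] = Σ (t-3)^2·P(T=t)
 = 4·1/4 + 1·1/4 + 0·1/4 + 1·1/4
 = 1 + 1/4 + 0 + 1/4
 = 3/2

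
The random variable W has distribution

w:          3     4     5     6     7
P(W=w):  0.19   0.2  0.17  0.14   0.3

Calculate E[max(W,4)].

E[max(W,4)] = Σ max(w,4)·P(W=w)
 = 4·0.19 + 4·0.2 + 5·0.17 + 6·0.14 + 7·0.3
 = 0.76 + 0.8 + 0.85 + 0.84 + 2.1
 = 5.35

5.35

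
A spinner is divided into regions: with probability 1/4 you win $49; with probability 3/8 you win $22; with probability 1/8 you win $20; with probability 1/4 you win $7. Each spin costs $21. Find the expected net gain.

E[payout] = 49·1/4 + 22·3/8 + 20·1/8 + 7·1/4
 = 49/4 + 33/4 + 5/2 + 7/4
 = 99/4
Net = 99/4 - 21 = 15/4

3.75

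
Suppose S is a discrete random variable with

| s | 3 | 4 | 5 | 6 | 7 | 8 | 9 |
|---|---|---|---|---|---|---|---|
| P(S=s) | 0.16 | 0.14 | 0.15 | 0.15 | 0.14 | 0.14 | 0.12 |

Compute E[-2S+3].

E[-2S+3] = Σ (-2s+3)·P(S=s)
 = (-3)·0.16 + (-5)·0.14 + (-7)·0.15 + (-9)·0.15 + (-11)·0.14 + (-13)·0.14 + (-15)·0.12
 = (-0.48) + (-0.7) + (-1.05) + (-1.35) + (-1.54) + (-1.82) + (-1.8)
 = -8.74

-8.74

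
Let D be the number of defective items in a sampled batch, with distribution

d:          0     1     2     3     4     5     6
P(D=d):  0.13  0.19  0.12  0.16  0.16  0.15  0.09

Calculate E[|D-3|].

1.62

E[|D-3|] = Σ |d-3|·P(D=d)
 = 3·0.13 + 2·0.19 + 1·0.12 + 0·0.16 + 1·0.16 + 2·0.15 + 3·0.09
 = 0.39 + 0.38 + 0.12 + 0 + 0.16 + 0.3 + 0.27
 = 1.62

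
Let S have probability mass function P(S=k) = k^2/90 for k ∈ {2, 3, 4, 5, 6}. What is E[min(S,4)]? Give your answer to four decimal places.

E[min(S,4)] = Σ min(s,4)·P(S=s)
 = 2·2/45 + 3·1/10 + 4·8/45 + 4·5/18 + 4·2/5
 = 4/45 + 3/10 + 32/45 + 10/9 + 8/5
 = 343/90

3.8111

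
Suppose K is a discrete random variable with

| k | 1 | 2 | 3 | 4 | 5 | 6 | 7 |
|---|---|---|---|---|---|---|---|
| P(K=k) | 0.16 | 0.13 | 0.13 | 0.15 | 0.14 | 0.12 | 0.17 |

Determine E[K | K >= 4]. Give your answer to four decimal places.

5.5345

P(K >= 4) = 0.15 + 0.14 + 0.12 + 0.17 = 0.58.
E[K | K >= 4] = [4·0.15 + 5·0.14 + 6·0.12 + 7·0.17] / 0.58
 = 3.21 / 0.58
 = 321/58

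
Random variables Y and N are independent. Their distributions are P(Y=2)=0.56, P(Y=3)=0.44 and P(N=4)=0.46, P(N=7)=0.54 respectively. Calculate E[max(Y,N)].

E[max(Y,N)] = Σ_y Σ_n max(y,n) · P(Y=y)P(N=n)
 = 4·0.2576 + 7·0.3024 + 4·0.2024 + 7·0.2376
 = 1.0304 + 2.1168 + 0.8096 + 1.6632
 = 5.62

5.62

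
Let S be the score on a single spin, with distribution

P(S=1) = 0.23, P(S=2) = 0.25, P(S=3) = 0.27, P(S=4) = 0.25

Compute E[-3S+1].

E[-3S+1] = Σ (-3s+1)·P(S=s)
 = (-2)·0.23 + (-5)·0.25 + (-8)·0.27 + (-11)·0.25
 = (-0.46) + (-1.25) + (-2.16) + (-2.75)
 = -6.62

-6.62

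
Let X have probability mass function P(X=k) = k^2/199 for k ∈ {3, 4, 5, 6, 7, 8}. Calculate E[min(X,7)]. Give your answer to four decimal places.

6.1457

E[min(X,7)] = Σ min(x,7)·P(X=x)
 = 3·9/199 + 4·16/199 + 5·25/199 + 6·36/199 + 7·49/199 + 7·64/199
 = 27/199 + 64/199 + 125/199 + 216/199 + 343/199 + 448/199
 = 1223/199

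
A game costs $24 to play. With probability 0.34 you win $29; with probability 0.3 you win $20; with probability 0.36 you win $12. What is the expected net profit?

-3.82

E[payout] = 29·0.34 + 20·0.3 + 12·0.36
 = 9.86 + 6 + 4.32
 = 20.18
Net = 20.18 - 24 = -3.82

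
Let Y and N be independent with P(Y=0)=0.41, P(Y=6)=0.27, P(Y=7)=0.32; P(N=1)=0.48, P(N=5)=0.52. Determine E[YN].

E[YN] = Σ_y Σ_n yn · P(Y=y)P(N=n)
 = 0·0.1968 + 0·0.2132 + 6·0.1296 + 30·0.1404 + 7·0.1536 + 35·0.1664
 = 0 + 0 + 0.7776 + 4.212 + 1.0752 + 5.824
 = 11.8888

11.8888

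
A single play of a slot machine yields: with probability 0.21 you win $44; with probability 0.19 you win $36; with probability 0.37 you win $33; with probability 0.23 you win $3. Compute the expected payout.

E[payout] = 44·0.21 + 36·0.19 + 33·0.37 + 3·0.23
 = 9.24 + 6.84 + 12.21 + 0.69
 = 28.98

28.98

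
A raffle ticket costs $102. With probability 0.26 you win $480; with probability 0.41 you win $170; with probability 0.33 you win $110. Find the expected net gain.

E[payout] = 480·0.26 + 170·0.41 + 110·0.33
 = 124.8 + 69.7 + 36.3
 = 230.8
Net = 230.8 - 102 = 128.8

128.8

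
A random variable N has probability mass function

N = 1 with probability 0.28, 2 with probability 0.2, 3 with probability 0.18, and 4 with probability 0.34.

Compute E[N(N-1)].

5.56

E[N(N-1)] = Σ n(n-1)·P(N=n)
 = 0·0.28 + 2·0.2 + 6·0.18 + 12·0.34
 = 0 + 0.4 + 1.08 + 4.08
 = 5.56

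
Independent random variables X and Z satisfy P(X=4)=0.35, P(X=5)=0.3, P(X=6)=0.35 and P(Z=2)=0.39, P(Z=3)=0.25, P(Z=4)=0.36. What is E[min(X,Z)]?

E[min(X,Z)] = Σ_x Σ_z min(x,z) · P(X=x)P(Z=z)
 = 2·0.1365 + 3·0.0875 + 4·0.126 + 2·0.117 + 3·0.075 + 4·0.108 + 2·0.1365 + 3·0.0875 + 4·0.126
 = 0.273 + 0.2625 + 0.504 + 0.234 + 0.225 + 0.432 + 0.273 + 0.2625 + 0.504
 = 2.97

2.97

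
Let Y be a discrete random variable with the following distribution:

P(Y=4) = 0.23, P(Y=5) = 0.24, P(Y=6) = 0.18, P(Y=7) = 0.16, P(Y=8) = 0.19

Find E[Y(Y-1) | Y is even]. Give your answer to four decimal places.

31.3333

P(Y is even) = 0.23 + 0.18 + 0.19 = 0.6.
E[Y(Y-1) | Y is even] = [12·0.23 + 30·0.18 + 56·0.19] / 0.6
 = 18.8 / 0.6
 = 94/3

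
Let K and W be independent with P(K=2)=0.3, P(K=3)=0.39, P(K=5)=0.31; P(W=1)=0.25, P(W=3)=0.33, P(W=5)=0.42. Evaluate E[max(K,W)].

4.1246

E[max(K,W)] = Σ_k Σ_w max(k,w) · P(K=k)P(W=w)
 = 2·0.075 + 3·0.099 + 5·0.126 + 3·0.0975 + 3·0.1287 + 5·0.1638 + 5·0.0775 + 5·0.1023 + 5·0.1302
 = 0.15 + 0.297 + 0.63 + 0.2925 + 0.3861 + 0.819 + 0.3875 + 0.5115 + 0.651
 = 4.1246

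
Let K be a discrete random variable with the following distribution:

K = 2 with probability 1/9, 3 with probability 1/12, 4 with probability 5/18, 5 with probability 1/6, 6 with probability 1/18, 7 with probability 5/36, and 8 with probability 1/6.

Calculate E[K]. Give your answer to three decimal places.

5.056

E[K] = Σ k·P(K=k)
 = 2·1/9 + 3·1/12 + 4·5/18 + 5·1/6 + 6·1/18 + 7·5/36 + 8·1/6
 = 2/9 + 1/4 + 10/9 + 5/6 + 1/3 + 35/36 + 4/3
 = 91/18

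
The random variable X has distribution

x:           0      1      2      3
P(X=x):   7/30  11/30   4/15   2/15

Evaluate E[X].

E[X] = Σ x·P(X=x)
 = 0·7/30 + 1·11/30 + 2·4/15 + 3·2/15
 = 0 + 11/30 + 8/15 + 2/5
 = 13/10

1.3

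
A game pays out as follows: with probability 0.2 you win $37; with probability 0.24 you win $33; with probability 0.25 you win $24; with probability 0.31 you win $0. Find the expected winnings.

E[payout] = 37·0.2 + 33·0.24 + 24·0.25 + 0·0.31
 = 7.4 + 7.92 + 6 + 0
 = 21.32

21.32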